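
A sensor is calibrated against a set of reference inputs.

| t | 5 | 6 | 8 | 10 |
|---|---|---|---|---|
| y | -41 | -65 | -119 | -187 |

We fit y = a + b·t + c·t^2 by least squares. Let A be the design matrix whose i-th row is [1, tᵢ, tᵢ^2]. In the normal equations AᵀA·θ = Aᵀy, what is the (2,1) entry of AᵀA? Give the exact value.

29

Row 2 ↔ basis t, column 1 ↔ basis 1, so (AᵀA)_{2,1} = Σᵢ t = (5)·(1) + (6)·(1) + (8)·(1) + (10)·(1) = 29.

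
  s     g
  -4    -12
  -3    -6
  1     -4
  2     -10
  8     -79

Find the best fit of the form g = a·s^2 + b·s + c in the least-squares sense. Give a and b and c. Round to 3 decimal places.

Setting ∂/∂a … = 0 gives: 4450·a + 430·b + 94·c = -5346;  430·a + 94·b + 4·c = -590;  94·a + 4·b + 5·c = -111.
(Σs^2·s^2 = 4450, Σs^2·s = 430, Σs^2 = 94, Σs·s = 94, Σs = 4, Σ1 = 5, Σs^2·g = -5346, Σs·g = -590, Σg = -111.)
Inverting the 3×3 Gram matrix, [a, b, c]ᵀ = [-147637/147144, -235319/147144, -50461/24524]ᵀ.

a = -1.003, b = -1.599, c = -2.058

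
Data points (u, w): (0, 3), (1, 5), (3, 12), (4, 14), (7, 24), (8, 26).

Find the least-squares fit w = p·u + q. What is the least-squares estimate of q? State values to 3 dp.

q = 2.613

The normal equations are: 139·p + 23·q = 473;  23·p + 6·q = 84.
det = 139·6 − 23² = 305.
p = (473·6 − 23·84)/305 = 906/305; q = (139·84 − 23·473)/305 = 797/305.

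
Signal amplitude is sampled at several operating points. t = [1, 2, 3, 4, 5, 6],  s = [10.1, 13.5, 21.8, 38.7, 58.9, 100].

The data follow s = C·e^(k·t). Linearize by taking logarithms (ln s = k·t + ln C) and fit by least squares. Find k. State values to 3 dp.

With ln sᵢ as the transformed response and tᵢ as the regressor:
Σt = 21.0000, Σ(t)² = 91.0000, Σln s = 20.3340, Σt·ln s = 79.3972.
Normal system: [[91.0000, 21.0000]; [21.0000, 6]]·[k, ln C]ᵀ = [79.3972, 20.3340]ᵀ.
Solving (det = 105.0000): k = 0.47019, ln C = 1.74334.

k = 0.470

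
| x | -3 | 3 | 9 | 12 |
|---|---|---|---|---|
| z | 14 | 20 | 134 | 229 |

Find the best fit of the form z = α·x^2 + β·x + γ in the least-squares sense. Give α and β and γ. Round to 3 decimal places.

α = 1.473, β = 1.109, γ = 3.915

Entries of MᵀM: Σx^2·x^2 = 27459, Σx^2·x = 2457, Σx^2 = 243, Σx·x = 243, Σx = 21, Σ1 = 4.
Right-hand side: Σx^2·z = 44136, Σx·z = 3972, Σz = 397.
Row-reducing yields α = 2639/1791, β = 662/597, γ = 779/199.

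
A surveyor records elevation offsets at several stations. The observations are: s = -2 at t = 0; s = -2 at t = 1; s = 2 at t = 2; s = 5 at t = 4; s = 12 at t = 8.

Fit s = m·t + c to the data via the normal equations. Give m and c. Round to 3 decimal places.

Entries of AᵀA: Σt·t = 85, Σt = 15, Σ1 = 5.
For Aᵀs: Σt·s = 118, Σs = 15.
AᵀA·[m, c]ᵀ = Aᵀs becomes [[85, 15]; [15, 5]]·[m, c]ᵀ = [118, 15]ᵀ.
det = 85·5 − 15² = 200.
m = (118·5 − 15·15)/200 = 73/40; c = (85·15 − 15·118)/200 = -99/40.

m = 1.825, c = -2.475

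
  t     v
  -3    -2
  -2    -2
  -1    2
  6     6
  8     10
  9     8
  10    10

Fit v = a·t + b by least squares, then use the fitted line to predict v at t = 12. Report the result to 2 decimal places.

v̂ = 11.93

Forming XᵀX = [[295, 27]; [27, 7]] and Xᵀv = [296, 32]ᵀ gives XᵀX·[a, b]ᵀ = Xᵀv.
Determinant 295·7 − 27² = 1336.
a = (296·7 − 27·32)/1336 = 151/167; b = (295·32 − 27·296)/1336 = 181/167.
At t = 12: v̂ = (151/167)·(12) + (181/167)·(1) = 1993/167.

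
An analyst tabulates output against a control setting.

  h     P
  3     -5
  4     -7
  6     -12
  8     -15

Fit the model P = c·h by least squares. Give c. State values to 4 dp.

c = -1.8800

Normal-equation sums: Σh·h = 125.
And Σh·P = -235.
XᵀX·[c]ᵀ = XᵀP becomes [[125]]·[c]ᵀ = [-235]ᵀ.
Hence c = -235 / 125 ≈ -1.88.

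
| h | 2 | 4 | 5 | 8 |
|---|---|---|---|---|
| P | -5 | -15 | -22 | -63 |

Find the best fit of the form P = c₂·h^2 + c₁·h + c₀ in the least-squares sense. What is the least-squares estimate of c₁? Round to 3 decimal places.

c₁ = 3.040

The normal system XᵀX·[c₂, c₁, c₀]ᵀ = XᵀP is [[4993, 709, 109]; [709, 109, 19]; [109, 19, 4]]·[c₂, c₁, c₀]ᵀ = [-4842, -684, -105]ᵀ.
Inverting the 3×3 Gram matrix, [c₂, c₁, c₀]ᵀ = [-19/15, 76/25, -463/75]ᵀ.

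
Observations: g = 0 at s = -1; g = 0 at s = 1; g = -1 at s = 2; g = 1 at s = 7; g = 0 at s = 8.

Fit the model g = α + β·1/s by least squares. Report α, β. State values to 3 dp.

α = 0.025, β = -0.165

Normal-equation sums: Σ1 = 5, Σ1/s = 43/56, Σ1/s·1/s = 7169/3136.
And Σg = 0, Σ1/s·g = -5/14.
AᵀA·[α, β]ᵀ = Aᵀg becomes [[5, 43/56]; [43/56, 7169/3136]]·[α, β]ᵀ = [0, -5/14]ᵀ.
Determinant 5·(7169/3136) − (43/56)² = 8499/784.
α = (0·(7169/3136) − (43/56)·(-5/14))/(8499/784) = 215/8499; β = (5·(-5/14) − (43/56)·0)/(8499/784) = -1400/8499.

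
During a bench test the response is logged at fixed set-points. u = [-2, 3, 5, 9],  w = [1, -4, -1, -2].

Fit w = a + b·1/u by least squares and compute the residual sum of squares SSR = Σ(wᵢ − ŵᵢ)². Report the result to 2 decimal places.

Forming XᵀX = [[4, 13/90]; [13/90, 3349/8100]] and Xᵀw = [-6, -203/90]ᵀ gives XᵀX·[a, b]ᵀ = Xᵀw.
Δ = 4·(3349/8100) − (13/90)² = 4409/2700.
a = ((-6)·(3349/8100) − (13/90)·(-203/90))/(4409/2700) = -17455/13227; b = (4·(-203/90) − (13/90)·(-6))/(4409/2700) = -22020/4409.
Residuals: -2348/13227, -13433/13227, 17440/13227, -553/4409; SSR = 37262/13227.

SSR = 2.82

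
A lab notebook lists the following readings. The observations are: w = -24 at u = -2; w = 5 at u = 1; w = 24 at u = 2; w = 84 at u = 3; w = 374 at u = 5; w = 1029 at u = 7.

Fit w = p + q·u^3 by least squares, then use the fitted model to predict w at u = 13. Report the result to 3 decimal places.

Entries of AᵀA: Σ1 = 6, Σu^3 = 496, Σu^3·u^3 = 134132.
For Aᵀw: Σw = 1492, Σu^3·w = 402354.
Eliminating q: 134132·(row 1) − 496·(row 2) gives 558776·p = 134132·1492 − 496·402354 = 557360, so p = 69670/69847.
Then q = (402354 − 496·(69670/69847))/134132 = 418523/139694.
At u = 13: ŵ = (69670/69847)·(1) + (418523/139694)·(2197) = 919634371/139694.

ŵ = 6583.206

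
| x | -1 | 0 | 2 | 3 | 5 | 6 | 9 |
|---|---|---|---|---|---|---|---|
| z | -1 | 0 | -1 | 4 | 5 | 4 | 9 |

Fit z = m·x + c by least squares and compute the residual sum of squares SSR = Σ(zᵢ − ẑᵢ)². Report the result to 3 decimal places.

SSR = 11.692

With design matrix M, MᵀM = [[156, 24]; [24, 7]] and Mᵀz = [141, 20]ᵀ.
Determinant 156·7 − 24² = 516.
m = (141·7 − 24·20)/516 = 169/172; c = (156·20 − 24·141)/516 = -22/43.
Residuals: 85/172, 22/43, -211/86, 269/172, 103/172, -119/86, 115/172; SSR = 2011/172.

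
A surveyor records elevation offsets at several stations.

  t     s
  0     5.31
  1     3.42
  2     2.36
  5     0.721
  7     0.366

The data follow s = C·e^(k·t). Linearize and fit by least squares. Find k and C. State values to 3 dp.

k = -0.382, C = 5.116

Taking logs, ln s = k·t + ln C, so regress ln s on t.
Σt = 15.0000, Σ(t)² = 79.0000, Σln s = 2.4257, Σt·ln s = -5.7245.
Equations: 79.0000·k + 15.0000·ln C = -5.7245;  15.0000·k + 5·ln C = 2.4257.
Δ = 79.0000·5 − (15.0000)² = 170.0000; k = (-5.7245·5 − 15.0000·2.4257)/170.0000 = -0.38240, ln C = (79.0000·2.4257 − 15.0000·-5.7245)/170.0000 = 1.63232, so C = exp(1.63232) = 5.11571.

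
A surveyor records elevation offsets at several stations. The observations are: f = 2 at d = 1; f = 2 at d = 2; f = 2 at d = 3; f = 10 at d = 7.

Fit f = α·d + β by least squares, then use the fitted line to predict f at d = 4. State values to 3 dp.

The normal system XᵀX·[α, β]ᵀ = Xᵀf is [[63, 13]; [13, 4]]·[α, β]ᵀ = [82, 16]ᵀ.
Determinant 63·4 − 13² = 83.
α = (82·4 − 13·16)/83 = 120/83; β = (63·16 − 13·82)/83 = -58/83.
At d = 4: f̂ = (120/83)·(4) + (-58/83)·(1) = 422/83.

f̂ = 5.084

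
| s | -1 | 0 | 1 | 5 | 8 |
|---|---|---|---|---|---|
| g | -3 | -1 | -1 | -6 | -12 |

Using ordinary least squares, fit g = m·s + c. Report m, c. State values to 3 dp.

From the data, Σs·s = 91, Σs = 13, Σ1 = 5.
Right-hand side: Σs·g = -124, Σg = -23.
Normal equations: [[91, 13]; [13, 5]]·[m, c]ᵀ = [-124, -23]ᵀ.
Determinant 91·5 − 13² = 286.
m = ((-124)·5 − 13·(-23))/286 = -321/286; c = (91·(-23) − 13·(-124))/286 = -37/22.

m = -1.122, c = -1.682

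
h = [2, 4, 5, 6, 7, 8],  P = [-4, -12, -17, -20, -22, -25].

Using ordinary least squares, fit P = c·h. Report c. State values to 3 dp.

Setting ∂/∂c … = 0 gives: 194·c = -615.
c = (-615)/194 = -3.1701.

c = -3.170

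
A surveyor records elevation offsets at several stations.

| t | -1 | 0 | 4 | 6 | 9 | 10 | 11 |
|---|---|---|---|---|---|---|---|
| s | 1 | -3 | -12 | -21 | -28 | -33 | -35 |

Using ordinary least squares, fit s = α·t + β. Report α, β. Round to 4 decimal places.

From the data, Σt·t = 355, Σt = 39, Σ1 = 7.
Moment sums: Σt·s = -1142, Σs = -131.
Δ = 355·7 − 39² = 964.
α = ((-1142)·7 − 39·(-131))/964 = -2885/964; β = (355·(-131) − 39·(-1142))/964 = -1967/964.

α = -2.9927, β = -2.0405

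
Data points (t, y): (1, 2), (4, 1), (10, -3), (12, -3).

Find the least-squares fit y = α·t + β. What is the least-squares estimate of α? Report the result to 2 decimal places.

AᵀA·[α, β]ᵀ = Aᵀy reads: 261·α + 27·β = -60;  27·α + 4·β = -3.
(Σt·t = 261, Σt = 27, Σ1 = 4, Σt·y = -60, Σy = -3.)
Determinant 261·4 − 27² = 315.
α = ((-60)·4 − 27·(-3))/315 = -53/105; β = (261·(-3) − 27·(-60))/315 = 93/35.

α = -0.50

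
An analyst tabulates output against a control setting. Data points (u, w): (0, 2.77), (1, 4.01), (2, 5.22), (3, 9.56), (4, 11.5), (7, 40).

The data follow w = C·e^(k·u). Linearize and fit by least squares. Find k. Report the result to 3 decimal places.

k = 0.382

With ln wᵢ as the transformed response and uᵢ as the regressor:
Sums: Σu = 17.0000, Σ(u)² = 79.0000, Σln w = 12.4490, Σu·ln w = 47.0581.
Normal system: [[79.0000, 17.0000]; [17.0000, 6]]·[k, ln C]ᵀ = [47.0581, 12.4490]ᵀ.
Δ = 79.0000·6 − (17.0000)² = 185.0000; k = (47.0581·6 − 17.0000·12.4490)/185.0000 = 0.38225, ln C = (79.0000·12.4490 − 17.0000·47.0581)/185.0000 = 0.99178.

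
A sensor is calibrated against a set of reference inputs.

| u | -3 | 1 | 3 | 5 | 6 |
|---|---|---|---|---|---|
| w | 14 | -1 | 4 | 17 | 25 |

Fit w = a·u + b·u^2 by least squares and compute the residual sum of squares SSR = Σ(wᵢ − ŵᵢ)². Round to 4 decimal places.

SSR = 0.8458

Forming AᵀA = [[80, 342]; [342, 2084]] and Aᵀw = [204, 1486]ᵀ gives AᵀA·[a, b]ᵀ = Aᵀw.
det = 80·2084 − 342² = 49756.
a = (204·2084 − 342·1486)/49756 = -2967/1777; b = (80·1486 − 342·204)/49756 = 1754/1777.
Residuals: 191/1777, -564/1777, 223/1777, 1194/1777, -917/1777; SSR = 1503/1777.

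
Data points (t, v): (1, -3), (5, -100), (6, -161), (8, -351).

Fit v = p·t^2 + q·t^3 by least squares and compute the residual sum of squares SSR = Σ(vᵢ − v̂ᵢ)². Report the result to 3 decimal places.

Sums needed: Σt^2·t^2 = 6018, Σt^2·t^3 = 43670, Σt^3·t^3 = 324426.
For Xᵀv: Σt^2·v = -30763, Σt^3·v = -226991.
XᵀX·[p, q]ᵀ = Xᵀv becomes [[6018, 43670]; [43670, 324426]]·[p, q]ᵀ = [-30763, -226991]ᵀ.
Determinant 6018·324426 − 43670² = 45326768.
p = ((-30763)·324426 − 43670·(-226991))/45326768 = -16905017/11331692; q = (6018·(-226991) − 43670·(-30763))/45326768 = -5652907/11331692.
Residuals: -2859288/2832923, -982600/2832923, 1301528/2832923, -303605/2832923; SSR = 3857211/2832923.

SSR = 1.362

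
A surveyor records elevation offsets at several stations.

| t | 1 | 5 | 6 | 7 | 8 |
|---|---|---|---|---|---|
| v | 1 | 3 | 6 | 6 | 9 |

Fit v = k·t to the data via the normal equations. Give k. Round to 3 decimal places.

k = 0.949

The normal system AᵀA·[k]ᵀ = Aᵀv is [[175]]·[k]ᵀ = [166]ᵀ.
k = 166/175 = 0.948571.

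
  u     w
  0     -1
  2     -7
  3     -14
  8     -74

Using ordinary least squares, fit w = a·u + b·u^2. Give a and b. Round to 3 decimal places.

a = -1.786, b = -0.933

Compute the Gram sums: Σu·u = 77, Σu·u^2 = 547, Σu^2·u^2 = 4193.
For Aᵀw: Σu·w = -648, Σu^2·w = -4890.
AᵀA·[a, b]ᵀ = Aᵀw becomes [[77, 547]; [547, 4193]]·[a, b]ᵀ = [-648, -4890]ᵀ.
Eliminating b: 4193·(row 1) − 547·(row 2) gives 23652·a = 4193·(-648) − 547·(-4890) = -42234, so a = -7039/3942.
Then b = ((-4890) − 547·(-7039/3942))/4193 = -3679/3942.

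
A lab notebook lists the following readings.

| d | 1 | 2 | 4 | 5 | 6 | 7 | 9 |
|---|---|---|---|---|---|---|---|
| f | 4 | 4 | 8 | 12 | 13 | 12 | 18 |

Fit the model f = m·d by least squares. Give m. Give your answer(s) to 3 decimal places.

Normal-equation sums: Σd·d = 212.
And Σd·f = 428.
m = 428/212 = 2.01887.

m = 2.019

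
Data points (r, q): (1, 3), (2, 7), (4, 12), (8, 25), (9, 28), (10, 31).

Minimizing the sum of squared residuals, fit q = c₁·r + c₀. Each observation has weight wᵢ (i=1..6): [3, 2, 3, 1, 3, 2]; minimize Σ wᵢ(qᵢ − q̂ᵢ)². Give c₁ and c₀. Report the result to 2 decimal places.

Normal-equation sums: Σwᵢ·r·r = 566, Σwᵢ·r = 74, Σwᵢ·1 = 14.
Moment sums: Σwᵢ·r·q = 1757, Σwᵢ·q = 230.
Eliminating c₀: 14·(row 1) − 74·(row 2) gives 2448·c₁ = 14·1757 − 74·230 = 7578, so c₁ = 421/136.
Then c₀ = (230 − 74·(421/136))/14 = 9/136.

c₁ = 3.10, c₀ = 0.07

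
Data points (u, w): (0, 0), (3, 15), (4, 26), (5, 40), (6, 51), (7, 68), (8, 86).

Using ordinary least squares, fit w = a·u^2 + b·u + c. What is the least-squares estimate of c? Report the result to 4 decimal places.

c = -0.2928

Sums needed: Σu^2·u^2 = 8755, Σu^2·u = 1287, Σu^2 = 199, Σu·u = 199, Σu = 33, Σ1 = 7.
For Mᵀw: Σu^2·w = 12223, Σu·w = 1819, Σw = 286.
Normal equations: [[8755, 1287, 199]; [1287, 199, 33]; [199, 33, 7]]·[a, b, c]ᵀ = [12223, 1819, 286]ᵀ.
Inverting the 3×3 Gram matrix, [a, b, c]ᵀ = [15769/14966, 35543/14966, -313/1069]ᵀ.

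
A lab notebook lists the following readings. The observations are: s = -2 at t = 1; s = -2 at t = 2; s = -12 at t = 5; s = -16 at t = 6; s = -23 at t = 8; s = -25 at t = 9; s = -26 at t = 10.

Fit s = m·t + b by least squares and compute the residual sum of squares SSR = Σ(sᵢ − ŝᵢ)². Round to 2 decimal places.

SSR = 9.63

With design matrix X, XᵀX = [[311, 41]; [41, 7]] and Xᵀs = [-831, -106]ᵀ.
det = 311·7 − 41² = 496.
m = ((-831)·7 − 41·(-106))/496 = -1471/496; b = (311·(-106) − 41·(-831))/496 = 1105/496.
Residuals: -313/248, 845/496, 149/248, -215/496, -745/496, -133/248, 709/496; SSR = 4777/496.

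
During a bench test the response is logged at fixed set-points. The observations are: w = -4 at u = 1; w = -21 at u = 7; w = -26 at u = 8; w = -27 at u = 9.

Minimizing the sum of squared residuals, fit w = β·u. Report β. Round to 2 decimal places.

XᵀX·[β]ᵀ = Xᵀw reads: 195·β = -602.
(Σu·u = 195, Σu·w = -602.)
Hence β = -602 / 195 ≈ -3.08718.

β = -3.09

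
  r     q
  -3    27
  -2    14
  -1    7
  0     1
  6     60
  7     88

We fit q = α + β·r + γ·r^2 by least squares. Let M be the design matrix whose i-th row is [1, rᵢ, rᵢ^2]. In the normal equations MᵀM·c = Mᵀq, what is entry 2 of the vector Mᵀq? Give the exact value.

860

Entry 2 ↔ basis r, so (Mᵀq)_{2} = Σᵢ (r)·qᵢ = (-3)·(27) + (-2)·(14) + (-1)·(7) + (0)·(1) + (6)·(60) + (7)·(88) = 860.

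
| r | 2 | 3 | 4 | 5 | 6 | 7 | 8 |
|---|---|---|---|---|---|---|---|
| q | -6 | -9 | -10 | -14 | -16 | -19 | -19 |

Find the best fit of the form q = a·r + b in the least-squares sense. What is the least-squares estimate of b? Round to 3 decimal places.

b = -1.679

The normal equations are: 203·a + 35·b = -530;  35·a + 7·b = -93.
(Σr·r = 203, Σr = 35, Σ1 = 7, Σr·q = -530, Σq = -93.)
Eliminating b: 7·(row 1) − 35·(row 2) gives 196·a = 7·(-530) − 35·(-93) = -455, so a = -65/28.
Then b = ((-93) − 35·(-65/28))/7 = -47/28.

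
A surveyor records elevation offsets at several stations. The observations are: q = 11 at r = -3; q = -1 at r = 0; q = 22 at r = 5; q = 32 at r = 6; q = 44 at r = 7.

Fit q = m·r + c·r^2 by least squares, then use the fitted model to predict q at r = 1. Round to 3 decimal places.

q̂ = 0.353

With design matrix M, MᵀM = [[119, 657]; [657, 4403]] and Mᵀq = [577, 3957]ᵀ.
det = 119·4403 − 657² = 92308.
m = (577·4403 − 657·3957)/92308 = -29609/46154; c = (119·3957 − 657·577)/92308 = 45897/46154.
At r = 1: q̂ = (-29609/46154)·(1) + (45897/46154)·(1) = 8144/23077.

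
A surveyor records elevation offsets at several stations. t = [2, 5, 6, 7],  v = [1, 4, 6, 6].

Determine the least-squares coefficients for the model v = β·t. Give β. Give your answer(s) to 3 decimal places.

β = 0.877

AᵀA·[β]ᵀ = Aᵀv reads: 114·β = 100.
(Σt·t = 114, Σt·v = 100.)
Hence β = 100 / 114 ≈ 0.877193.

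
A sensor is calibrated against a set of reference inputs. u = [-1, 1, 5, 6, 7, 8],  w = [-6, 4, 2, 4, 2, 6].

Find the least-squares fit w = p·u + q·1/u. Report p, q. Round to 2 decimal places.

p = 0.45, q = 4.47

Setting ∂/∂p … = 0 gives: 176·p + 6·q = 106;  6·p + (1484449/705600)·q = 5083/420.
(Σu·u = 176, Σu·1/u = 6, Σ1/u·1/u = 1484449/705600, Σu·w = 106, Σ1/u·w = 5083/420.)
Eliminating q: (1484449/705600)·(row 1) − 6·(row 2) gives (14741339/44100)·p = (1484449/705600)·106 − 6·(5083/420) = 53057477/352800, so p = 53057477/117930712.
Then q = ((5083/420) − 6·(53057477/117930712))/(1484449/705600) = 65886240/14741339.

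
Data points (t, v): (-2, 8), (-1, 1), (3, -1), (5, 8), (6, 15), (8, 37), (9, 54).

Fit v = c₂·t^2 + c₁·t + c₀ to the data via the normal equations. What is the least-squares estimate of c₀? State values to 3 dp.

c₀ = -2.379

Setting ∂/∂c₂ … = 0 gives: 12676·c₂ + 1600·c₁ + 220·c₀ = 7506;  1600·c₂ + 220·c₁ + 28·c₀ = 892;  220·c₂ + 28·c₁ + 7·c₀ = 122.
Inverting the 3×3 Gram matrix, [c₂, c₁, c₀]ᵀ = [10273/10098, -46069/15147, -36032/15147]ᵀ.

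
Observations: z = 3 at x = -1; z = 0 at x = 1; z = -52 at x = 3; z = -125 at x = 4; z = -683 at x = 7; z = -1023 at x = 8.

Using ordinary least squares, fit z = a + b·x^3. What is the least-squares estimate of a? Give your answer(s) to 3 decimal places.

Compute the Gram sums: Σ1 = 6, Σx^3 = 946, Σx^3·x^3 = 384620.
Moment sums: Σz = -1880, Σx^3·z = -767452.
Δ = 6·384620 − 946² = 1412804.
a = ((-1880)·384620 − 946·(-767452))/1412804 = 730998/353201; b = (6·(-767452) − 946·(-1880))/1412804 = -706558/353201.

a = 2.070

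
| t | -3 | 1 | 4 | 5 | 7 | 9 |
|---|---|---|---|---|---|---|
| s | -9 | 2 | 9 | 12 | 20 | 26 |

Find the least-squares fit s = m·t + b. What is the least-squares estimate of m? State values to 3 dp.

XᵀX·[m, b]ᵀ = Xᵀs reads: 181·m + 23·b = 499;  23·m + 6·b = 60.
(Σt·t = 181, Σt = 23, Σ1 = 6, Σt·s = 499, Σs = 60.)
Eliminating b: 6·(row 1) − 23·(row 2) gives 557·m = 6·499 − 23·60 = 1614, so m = 1614/557.
Then b = (60 − 23·(1614/557))/6 = -617/557.

m = 2.898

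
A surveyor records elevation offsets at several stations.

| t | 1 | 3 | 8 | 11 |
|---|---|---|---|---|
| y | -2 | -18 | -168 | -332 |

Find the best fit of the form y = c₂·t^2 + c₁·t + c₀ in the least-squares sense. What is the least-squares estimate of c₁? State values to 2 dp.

With design matrix A, AᵀA = [[18819, 1871, 195]; [1871, 195, 23]; [195, 23, 4]] and Aᵀy = [-51088, -5052, -520]ᵀ.
Inverting the 3×3 Gram matrix, [c₂, c₁, c₀]ᵀ = [-2763/890, 3767/890, -1332/445]ᵀ.

c₁ = 4.23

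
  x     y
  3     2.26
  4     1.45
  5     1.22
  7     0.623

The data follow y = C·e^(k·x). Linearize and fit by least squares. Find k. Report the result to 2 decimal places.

k = -0.31

Let Y = ln y. Fitting Y = k·x + ln C by least squares:
Σx = 19.0000, Σ(x)² = 99.0000, Σln y = 0.9126, Σx·ln y = 1.6141.
Equations: 99.0000·k + 19.0000·ln C = 1.6141;  19.0000·k + 4·ln C = 0.9126.
Δ = 99.0000·4 − (19.0000)² = 35.0000; k = (1.6141·4 − 19.0000·0.9126)/35.0000 = -0.31092, ln C = (99.0000·0.9126 − 19.0000·1.6141)/35.0000 = 1.70502.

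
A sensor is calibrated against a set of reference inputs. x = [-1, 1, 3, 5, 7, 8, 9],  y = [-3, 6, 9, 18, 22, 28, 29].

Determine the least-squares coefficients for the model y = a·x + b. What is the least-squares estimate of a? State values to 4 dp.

From the data, Σx·x = 230, Σx = 32, Σ1 = 7.
Moment sums: Σx·y = 765, Σy = 109.
So AᵀA·[a, b]ᵀ = Aᵀy: [[230, 32]; [32, 7]]·[a, b]ᵀ = [765, 109]ᵀ.
Eliminating b: 7·(row 1) − 32·(row 2) gives 586·a = 7·765 − 32·109 = 1867, so a = 1867/586.
Then b = (109 − 32·(1867/586))/7 = 295/293.

a = 3.1860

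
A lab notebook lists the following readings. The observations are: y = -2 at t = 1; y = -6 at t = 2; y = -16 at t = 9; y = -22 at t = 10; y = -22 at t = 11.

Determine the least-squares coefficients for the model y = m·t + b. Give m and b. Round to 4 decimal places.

Compute the Gram sums: Σt·t = 307, Σt = 33, Σ1 = 5.
For Xᵀy: Σt·y = -620, Σy = -68.
Eliminating b: 5·(row 1) − 33·(row 2) gives 446·m = 5·(-620) − 33·(-68) = -856, so m = -428/223.
Then b = ((-68) − 33·(-428/223))/5 = -208/223.

m = -1.9193, b = -0.9327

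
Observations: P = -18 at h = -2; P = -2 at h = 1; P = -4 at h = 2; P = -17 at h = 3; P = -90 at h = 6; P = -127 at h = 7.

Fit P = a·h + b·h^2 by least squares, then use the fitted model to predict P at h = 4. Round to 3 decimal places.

Normal-equation sums: Σh·h = 103, Σh·h^2 = 587, Σh^2·h^2 = 3811.
Right-hand side: Σh·P = -1454, Σh^2·P = -9706.
XᵀX·[a, b]ᵀ = XᵀP becomes [[103, 587]; [587, 3811]]·[a, b]ᵀ = [-1454, -9706]ᵀ.
Determinant 103·3811 − 587² = 47964.
a = ((-1454)·3811 − 587·(-9706))/47964 = 13019/3997; b = (103·(-9706) − 587·(-1454))/47964 = -12185/3997.
At h = 4: P̂ = (13019/3997)·(4) + (-12185/3997)·(16) = -20412/571.

P̂ = -35.748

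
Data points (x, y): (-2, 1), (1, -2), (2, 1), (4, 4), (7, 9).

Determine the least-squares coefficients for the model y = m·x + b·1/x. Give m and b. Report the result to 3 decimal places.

The normal equations are: 74·m + 5·b = 77;  5·m + (1241/784)·b = 2/7.
Δ = 74·(1241/784) − 5² = 36117/392.
m = (77·(1241/784) − 5·(2/7))/(36117/392) = 10493/8026; b = (74·(2/7) − 5·77)/(36117/392) = -15848/4013.

m = 1.307, b = -3.949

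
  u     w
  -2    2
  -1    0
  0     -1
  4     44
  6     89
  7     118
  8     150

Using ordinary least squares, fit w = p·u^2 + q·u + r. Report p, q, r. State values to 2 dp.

p = 1.97, q = 2.99, r = 0.13

Normal-equation sums: Σu^2·u^2 = 8066, Σu^2·u = 1126, Σu^2 = 170, Σu·u = 170, Σu = 22, Σ1 = 7.
Moment sums: Σu^2·w = 19298, Σu·w = 2732, Σw = 402.
MᵀM·[p, q, r]ᵀ = Mᵀw becomes [[8066, 1126, 170]; [1126, 170, 22]; [170, 22, 7]]·[p, q, r]ᵀ = [19298, 2732, 402]ᵀ.
Solving the 3×3 system (Gaussian elimination) gives p = 1823/924, q = 2759/924, r = 10/77.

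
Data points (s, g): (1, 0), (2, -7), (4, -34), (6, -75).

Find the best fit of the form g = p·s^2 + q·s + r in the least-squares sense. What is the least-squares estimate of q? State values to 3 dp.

Forming MᵀM = [[1569, 289, 57]; [289, 57, 13]; [57, 13, 4]] and Mᵀg = [-3272, -600, -116]ᵀ gives MᵀM·[p, q, r]ᵀ = Mᵀg.
Solving the 3×3 system (Gaussian elimination) gives p = -372/199, q = -392/199, r = 804/199.

q = -1.970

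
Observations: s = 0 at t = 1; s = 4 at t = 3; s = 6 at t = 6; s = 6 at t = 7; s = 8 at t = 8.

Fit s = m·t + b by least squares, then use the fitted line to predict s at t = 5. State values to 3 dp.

ŝ = 4.800

Sums needed: Σt·t = 159, Σt = 25, Σ1 = 5.
And Σt·s = 154, Σs = 24.
Normal equations: [[159, 25]; [25, 5]]·[m, b]ᵀ = [154, 24]ᵀ.
det = 159·5 − 25² = 170.
m = (154·5 − 25·24)/170 = 1; b = (159·24 − 25·154)/170 = -1/5.
At t = 5: ŝ = (1)·(5) + (-1/5)·(1) = 24/5.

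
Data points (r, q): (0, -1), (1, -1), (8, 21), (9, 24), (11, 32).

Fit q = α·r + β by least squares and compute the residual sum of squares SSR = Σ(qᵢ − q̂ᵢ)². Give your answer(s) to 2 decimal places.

The normal equations are: 267·α + 29·β = 735;  29·α + 5·β = 75.
Eliminating β: 5·(row 1) − 29·(row 2) gives 494·α = 5·735 − 29·75 = 1500, so α = 750/247.
Then β = (75 − 29·(750/247))/5 = -645/247.
Residuals: 398/247, -352/247, -168/247, -177/247, 23/19; SSR = 1746/247.

SSR = 7.07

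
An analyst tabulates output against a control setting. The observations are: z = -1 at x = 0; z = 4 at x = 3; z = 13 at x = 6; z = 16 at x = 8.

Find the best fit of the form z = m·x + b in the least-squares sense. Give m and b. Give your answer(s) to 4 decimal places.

m = 2.2313, b = -1.4830

Entries of MᵀM: Σx·x = 109, Σx = 17, Σ1 = 4.
For Mᵀz: Σx·z = 218, Σz = 32.
Eliminating b: 4·(row 1) − 17·(row 2) gives 147·m = 4·218 − 17·32 = 328, so m = 328/147.
Then b = (32 − 17·(328/147))/4 = -218/147.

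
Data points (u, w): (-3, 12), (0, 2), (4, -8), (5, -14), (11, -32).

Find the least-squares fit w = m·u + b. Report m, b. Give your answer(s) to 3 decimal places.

Forming MᵀM = [[171, 17]; [17, 5]] and Mᵀw = [-490, -40]ᵀ gives MᵀM·[m, b]ᵀ = Mᵀw.
Determinant 171·5 − 17² = 566.
m = ((-490)·5 − 17·(-40))/566 = -885/283; b = (171·(-40) − 17·(-490))/566 = 745/283.

m = -3.127, b = 2.633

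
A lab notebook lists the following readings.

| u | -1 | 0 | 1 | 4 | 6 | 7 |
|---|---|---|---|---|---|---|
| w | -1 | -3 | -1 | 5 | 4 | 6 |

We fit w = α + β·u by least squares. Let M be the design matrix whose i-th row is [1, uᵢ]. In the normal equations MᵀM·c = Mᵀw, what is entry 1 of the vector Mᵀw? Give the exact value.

Entry 1 ↔ basis 1, so (Mᵀw)_{1} = Σᵢ wᵢ = (1)·(-1) + (1)·(-3) + (1)·(-1) + (1)·(5) + (1)·(4) + (1)·(6) = 10.

10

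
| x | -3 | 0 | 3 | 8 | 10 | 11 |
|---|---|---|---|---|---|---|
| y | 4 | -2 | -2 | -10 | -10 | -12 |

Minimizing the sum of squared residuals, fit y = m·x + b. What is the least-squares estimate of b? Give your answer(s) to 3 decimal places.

b = -0.129

Compute the Gram sums: Σx·x = 303, Σx = 29, Σ1 = 6.
For Mᵀy: Σx·y = -330, Σy = -32.
MᵀM·[m, b]ᵀ = Mᵀy becomes [[303, 29]; [29, 6]]·[m, b]ᵀ = [-330, -32]ᵀ.
Determinant 303·6 − 29² = 977.
m = ((-330)·6 − 29·(-32))/977 = -1052/977; b = (303·(-32) − 29·(-330))/977 = -126/977.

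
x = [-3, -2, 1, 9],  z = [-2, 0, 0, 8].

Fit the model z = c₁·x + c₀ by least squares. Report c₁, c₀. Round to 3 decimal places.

With design matrix A, AᵀA = [[95, 5]; [5, 4]] and Aᵀz = [78, 6]ᵀ.
Eliminating c₀: 4·(row 1) − 5·(row 2) gives 355·c₁ = 4·78 − 5·6 = 282, so c₁ = 282/355.
Then c₀ = (6 − 5·(282/355))/4 = 36/71.

c₁ = 0.794, c₀ = 0.507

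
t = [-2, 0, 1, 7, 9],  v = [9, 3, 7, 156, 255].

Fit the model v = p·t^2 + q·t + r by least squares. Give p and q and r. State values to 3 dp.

p = 2.904, q = 1.880, r = 1.946

Entries of AᵀA: Σt^2·t^2 = 8979, Σt^2·t = 1065, Σt^2 = 135, Σt·t = 135, Σt = 15, Σ1 = 5.
Right-hand side: Σt^2·v = 28342, Σt·v = 3376, Σv = 430.
Solving the 3×3 system (Gaussian elimination) gives p = 2152/741, q = 6967/3705, r = 2403/1235.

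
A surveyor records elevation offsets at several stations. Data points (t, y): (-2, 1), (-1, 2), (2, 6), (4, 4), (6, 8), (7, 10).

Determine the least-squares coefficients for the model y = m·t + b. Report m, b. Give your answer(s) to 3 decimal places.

Entries of AᵀA: Σt·t = 110, Σt = 16, Σ1 = 6.
And Σt·y = 142, Σy = 31.
Eliminating b: 6·(row 1) − 16·(row 2) gives 404·m = 6·142 − 16·31 = 356, so m = 89/101.
Then b = (31 − 16·(89/101))/6 = 569/202.

m = 0.881, b = 2.817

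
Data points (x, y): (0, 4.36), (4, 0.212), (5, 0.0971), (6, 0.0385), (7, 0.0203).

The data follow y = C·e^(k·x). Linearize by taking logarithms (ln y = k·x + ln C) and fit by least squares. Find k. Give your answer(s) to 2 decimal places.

Taking logs, ln y = k·x + ln C, so regress ln y on x.
Sums: Σx = 22.0000, Σ(x)² = 126.0000, Σln y = -9.5649, Σx·ln y = -64.6873.
Normal system: [[126.0000, 22.0000]; [22.0000, 5]]·[k, ln C]ᵀ = [-64.6873, -9.5649]ᵀ.
Δ = 126.0000·5 − (22.0000)² = 146.0000; k = (-64.6873·5 − 22.0000·-9.5649)/146.0000 = -0.77402, ln C = (126.0000·-9.5649 − 22.0000·-64.6873)/146.0000 = 1.49272.

k = -0.77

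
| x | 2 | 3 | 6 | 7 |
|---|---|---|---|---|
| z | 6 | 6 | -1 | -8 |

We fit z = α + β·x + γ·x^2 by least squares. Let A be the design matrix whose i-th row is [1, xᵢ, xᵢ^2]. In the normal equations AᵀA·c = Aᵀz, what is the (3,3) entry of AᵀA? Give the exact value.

Row 3 ↔ basis x^2, column 3 ↔ basis x^2, so (AᵀA)_{3,3} = Σᵢ (x^2)·(x^2) = (4)·(4) + (9)·(9) + (36)·(36) + (49)·(49) = 3794.

3794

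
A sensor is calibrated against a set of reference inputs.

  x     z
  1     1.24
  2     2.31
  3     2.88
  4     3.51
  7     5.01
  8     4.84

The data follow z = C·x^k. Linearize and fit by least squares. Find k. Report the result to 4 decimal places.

Taking logs, ln z = k·ln x + ln C, so regress ln z on ln x.
Over the data: Σln x = 7.2034, Σ(ln x)² = 11.7199, Σln z = 6.5541, Σln x·ln z = 9.8979.
Normal system: [[11.7199, 7.2034]; [7.2034, 6]]·[k, ln C]ᵀ = [9.8979, 6.5541]ᵀ.
Δ = 11.7199·6 − (7.2034)² = 18.4301; k = (9.8979·6 − 7.2034·6.5541)/18.4301 = 0.66063, ln C = (11.7199·6.5541 − 7.2034·9.8979)/18.4301 = 0.29922.

k = 0.6606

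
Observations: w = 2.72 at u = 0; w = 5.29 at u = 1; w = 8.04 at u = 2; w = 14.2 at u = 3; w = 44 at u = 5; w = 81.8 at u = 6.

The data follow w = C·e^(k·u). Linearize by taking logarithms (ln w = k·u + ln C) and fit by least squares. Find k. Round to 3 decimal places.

k = 0.558

Taking logs, ln w = k·u + ln C, so regress ln w on u.
XᵀX = [[75.0000, 17.0000]; [17.0000, 6]], rhs = [59.1410, 15.5926]ᵀ  (here Σu = 17.0000, Σ(u)² = 75.0000, Σln w = 15.5926, Σu·ln w = 59.1410).
Solving (det = 161.0000): k = 0.55759, ln C = 1.01892.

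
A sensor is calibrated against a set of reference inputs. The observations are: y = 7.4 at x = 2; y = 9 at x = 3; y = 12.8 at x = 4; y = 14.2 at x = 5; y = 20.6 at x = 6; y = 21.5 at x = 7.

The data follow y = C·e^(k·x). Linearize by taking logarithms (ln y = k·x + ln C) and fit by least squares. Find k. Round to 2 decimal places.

Linearized form: ln y = k·x + ln C. From the 6 transformed points,
Sums: Σx = 27.0000, Σ(x)² = 139.0000, Σln y = 15.4947, Σx·ln y = 73.6867.
Normal system: [[139.0000, 27.0000]; [27.0000, 6]]·[k, ln C]ᵀ = [73.6867, 15.4947]ᵀ.
Slope k = (n·Σx·ln y − Σx·Σln y)/(n·Σ(x)² − (Σx)²) = (6·73.6867 − 27.0000·15.4947)/105.0000 = 0.22631; ln C = (Σln y − k·Σx)/n = 1.56406.

k = 0.23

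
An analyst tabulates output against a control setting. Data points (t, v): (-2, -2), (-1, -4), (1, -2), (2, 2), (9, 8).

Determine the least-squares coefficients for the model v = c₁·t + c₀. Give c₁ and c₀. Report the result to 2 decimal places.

c₁ = 1.05, c₀ = -1.49

From the data, Σt·t = 91, Σt = 9, Σ1 = 5.
Right-hand side: Σt·v = 82, Σv = 2.
XᵀX·[c₁, c₀]ᵀ = Xᵀv becomes [[91, 9]; [9, 5]]·[c₁, c₀]ᵀ = [82, 2]ᵀ.
Δ = 91·5 − 9² = 374.
c₁ = (82·5 − 9·2)/374 = 196/187; c₀ = (91·2 − 9·82)/374 = -278/187.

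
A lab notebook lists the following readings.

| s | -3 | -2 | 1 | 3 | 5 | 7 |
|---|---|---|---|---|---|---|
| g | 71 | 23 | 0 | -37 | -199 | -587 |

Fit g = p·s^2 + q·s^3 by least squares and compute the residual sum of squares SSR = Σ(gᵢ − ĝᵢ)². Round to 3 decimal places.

Sums needed: Σs^2·s^2 = 3205, Σs^2·s^3 = 19901, Σs^3·s^3 = 134797.
And Σs^2·g = -33340, Σs^3·g = -229316.
Normal equations: [[3205, 19901]; [19901, 134797]]·[p, q]ᵀ = [-33340, -229316]ᵀ.
Δ = 3205·134797 − 19901² = 35974584.
p = ((-33340)·134797 − 19901·(-229316))/35974584 = 2895239/1498941; q = (3205·(-229316) − 19901·(-33340))/35974584 = -2977435/1498941.
Residuals: -2565/166549, -924793/1498941, 82196/1498941, -125247/166549, 29591/29391, -484873/1498941; SSR = 1033123/499647.

SSR = 2.068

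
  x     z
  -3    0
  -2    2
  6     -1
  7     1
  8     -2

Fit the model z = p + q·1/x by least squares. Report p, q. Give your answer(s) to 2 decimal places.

p = -0.26, q = -3.24

Normal-equation sums: Σ1 = 5, Σ1/x = -67/168, Σ1/x·1/x = 11993/28224.
And Σz = 0, Σ1/x·z = -107/84.
AᵀA·[p, q]ᵀ = Aᵀz becomes [[5, -67/168]; [-67/168, 11993/28224]]·[p, q]ᵀ = [0, -107/84]ᵀ.
Eliminating q: (11993/28224)·(row 1) − (-67/168)·(row 2) gives (1541/784)·p = (11993/28224)·0 − (-67/168)·(-107/84) = -7169/14112, so p = -107/414.
Then q = ((-107/84) − (-67/168)·(-107/414))/(11993/28224) = -14980/4623.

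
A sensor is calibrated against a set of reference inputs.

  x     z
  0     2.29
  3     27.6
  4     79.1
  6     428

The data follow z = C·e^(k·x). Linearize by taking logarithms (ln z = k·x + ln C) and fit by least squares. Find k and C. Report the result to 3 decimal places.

k = 0.876, C = 2.222

Taking logs, ln z = k·x + ln C, so regress ln z on x.
Over the data: Σx = 13.0000, Σ(x)² = 61.0000, Σln z = 14.5762, Σx·ln z = 63.7910.
Normal system: [[61.0000, 13.0000]; [13.0000, 4]]·[k, ln C]ᵀ = [63.7910, 14.5762]ᵀ.
Slope k = (n·Σx·ln z − Σx·Σln z)/(n·Σ(x)² − (Σx)²) = (4·63.7910 − 13.0000·14.5762)/75.0000 = 0.87565; ln C = (Σln z − k·Σx)/n = 0.79820, so C = exp(0.79820) = 2.22154.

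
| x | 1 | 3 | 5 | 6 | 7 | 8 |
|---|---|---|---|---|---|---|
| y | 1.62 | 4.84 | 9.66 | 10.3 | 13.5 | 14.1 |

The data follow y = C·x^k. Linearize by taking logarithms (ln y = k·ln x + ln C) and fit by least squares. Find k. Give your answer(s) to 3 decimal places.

k = 1.068

With ln yᵢ as the transformed response and ln xᵢ as the regressor:
XᵀX = [[15.1183, 8.5252]; [8.5252, 6]], rhs = [20.1284, 11.9083]ᵀ  (here Σln x = 8.5252, Σ(ln x)² = 15.1183, Σln y = 11.9083, Σln x·ln y = 20.1284).
Δ = 15.1183·6 − (8.5252)² = 18.0313; k = (20.1284·6 − 8.5252·11.9083)/18.0313 = 1.06758, ln C = (15.1183·11.9083 − 8.5252·20.1284)/18.0313 = 0.46784.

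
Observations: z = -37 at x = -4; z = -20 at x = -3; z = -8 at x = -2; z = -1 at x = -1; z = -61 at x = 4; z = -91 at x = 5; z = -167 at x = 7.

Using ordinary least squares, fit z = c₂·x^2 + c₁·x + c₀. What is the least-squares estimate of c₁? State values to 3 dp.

With design matrix A, AᵀA = [[3636, 432, 120]; [432, 120, 6]; [120, 6, 7]] and Aᵀz = [-12239, -1643, -385]ᵀ.
Solving the 3×3 system (Gaussian elimination) gives c₂ = -125717/42588, c₁ = -14065/4732, c₀ = -13115/7098.

c₁ = -2.972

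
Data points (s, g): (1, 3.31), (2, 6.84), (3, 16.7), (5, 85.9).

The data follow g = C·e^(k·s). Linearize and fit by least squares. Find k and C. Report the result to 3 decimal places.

With ln gᵢ as the transformed response and sᵢ as the regressor:
Over the data: Σs = 11.0000, Σ(s)² = 39.0000, Σln g = 10.3883, Σs·ln g = 35.7547.
Normal system: [[39.0000, 11.0000]; [11.0000, 4]]·[k, ln C]ᵀ = [35.7547, 10.3883]ᵀ.
Δ = 39.0000·4 − (11.0000)² = 35.0000; k = (35.7547·4 − 11.0000·10.3883)/35.0000 = 0.82134, ln C = (39.0000·10.3883 − 11.0000·35.7547)/35.0000 = 0.33838, so C = exp(0.33838) = 1.40268.

k = 0.821, C = 1.403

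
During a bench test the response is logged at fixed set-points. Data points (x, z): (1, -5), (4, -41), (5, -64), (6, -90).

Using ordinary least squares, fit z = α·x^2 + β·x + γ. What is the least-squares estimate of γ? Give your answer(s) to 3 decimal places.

γ = -2.619

Compute the Gram sums: Σx^2·x^2 = 2178, Σx^2·x = 406, Σx^2 = 78, Σx·x = 78, Σx = 16, Σ1 = 4.
Right-hand side: Σx^2·z = -5501, Σx·z = -1029, Σz = -200.
Solving the 3×3 system (Gaussian elimination) gives α = -444/181, β = 41/362, γ = -474/181.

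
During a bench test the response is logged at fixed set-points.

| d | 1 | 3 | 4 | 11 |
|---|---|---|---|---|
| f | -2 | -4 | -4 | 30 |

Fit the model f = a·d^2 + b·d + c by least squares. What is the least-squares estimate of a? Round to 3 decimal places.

a = 0.545

With design matrix M, MᵀM = [[14979, 1423, 147]; [1423, 147, 19]; [147, 19, 4]] and Mᵀf = [3528, 300, 20]ᵀ.
Row-reducing yields a = 9929/18218, b = -60993/18218, c = 7958/9109.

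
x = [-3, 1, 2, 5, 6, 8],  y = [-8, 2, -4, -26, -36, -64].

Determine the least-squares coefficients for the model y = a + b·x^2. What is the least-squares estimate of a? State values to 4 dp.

a = 1.1602

Entries of AᵀA: Σ1 = 6, Σx^2 = 139, Σx^2·x^2 = 6115.
Moment sums: Σy = -136, Σx^2·y = -6128.
Normal equations: [[6, 139]; [139, 6115]]·[a, b]ᵀ = [-136, -6128]ᵀ.
Eliminating b: 6115·(row 1) − 139·(row 2) gives 17369·a = 6115·(-136) − 139·(-6128) = 20152, so a = 1832/1579.
Then b = ((-6128) − 139·(1832/1579))/6115 = -1624/1579.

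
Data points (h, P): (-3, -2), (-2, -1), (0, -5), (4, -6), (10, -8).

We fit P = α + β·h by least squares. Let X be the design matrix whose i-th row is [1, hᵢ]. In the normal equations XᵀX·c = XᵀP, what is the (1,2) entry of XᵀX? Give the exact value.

9

Row 1 ↔ basis 1, column 2 ↔ basis h, so (XᵀX)_{1,2} = Σᵢ h = (1)·(-3) + (1)·(-2) + (1)·(0) + (1)·(4) + (1)·(10) = 9.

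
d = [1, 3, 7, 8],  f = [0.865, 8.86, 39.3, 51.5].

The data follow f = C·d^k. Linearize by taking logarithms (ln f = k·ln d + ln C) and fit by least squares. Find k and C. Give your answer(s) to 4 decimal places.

k = 1.9522, C = 0.9153

Let Y = ln f. Fitting Y = k·ln d + ln C by least squares:
AᵀA = [[9.3176, 5.1240]; [5.1240, 4]], rhs = [17.7368, 9.6493]ᵀ  (here Σln d = 5.1240, Σ(ln d)² = 9.3176, Σln f = 9.6493, Σln d·ln f = 17.7368).
Δ = 9.3176·4 − (5.1240)² = 11.0154; k = (17.7368·4 − 5.1240·9.6493)/11.0154 = 1.95223, ln C = (9.3176·9.6493 − 5.1240·17.7368)/11.0154 = -0.08846, so C = exp(-0.08846) = 0.91534.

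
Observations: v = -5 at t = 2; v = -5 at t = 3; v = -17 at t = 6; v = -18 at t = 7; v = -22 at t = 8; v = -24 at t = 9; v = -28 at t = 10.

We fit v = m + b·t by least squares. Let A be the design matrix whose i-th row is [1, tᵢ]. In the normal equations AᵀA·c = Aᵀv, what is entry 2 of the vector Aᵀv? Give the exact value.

Entry 2 ↔ basis t, so (Aᵀv)_{2} = Σᵢ (t)·vᵢ = (2)·(-5) + (3)·(-5) + (6)·(-17) + (7)·(-18) + (8)·(-22) + (9)·(-24) + (10)·(-28) = -925.

-925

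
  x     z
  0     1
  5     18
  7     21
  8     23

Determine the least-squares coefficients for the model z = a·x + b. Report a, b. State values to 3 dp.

a = 2.789, b = 1.803

AᵀA·[a, b]ᵀ = Aᵀz reads: 138·a + 20·b = 421;  20·a + 4·b = 63.
Eliminating b: 4·(row 1) − 20·(row 2) gives 152·a = 4·421 − 20·63 = 424, so a = 53/19.
Then b = (63 − 20·(53/19))/4 = 137/76.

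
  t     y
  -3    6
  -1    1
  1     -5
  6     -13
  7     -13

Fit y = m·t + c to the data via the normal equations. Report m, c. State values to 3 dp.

Compute the Gram sums: Σt·t = 96, Σt = 10, Σ1 = 5.
Right-hand side: Σt·y = -193, Σy = -24.
So XᵀX·[m, c]ᵀ = Xᵀy: [[96, 10]; [10, 5]]·[m, c]ᵀ = [-193, -24]ᵀ.
Eliminating c: 5·(row 1) − 10·(row 2) gives 380·m = 5·(-193) − 10·(-24) = -725, so m = -145/76.
Then c = ((-24) − 10·(-145/76))/5 = -187/190.

m = -1.908, c = -0.984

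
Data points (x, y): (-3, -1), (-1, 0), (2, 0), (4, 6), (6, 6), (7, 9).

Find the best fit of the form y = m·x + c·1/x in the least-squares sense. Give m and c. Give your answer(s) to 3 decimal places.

m = 1.206, c = -2.119

Entries of AᵀA: Σx·x = 115, Σx·1/x = 6, Σ1/x·1/x = 10385/7056.
For Aᵀy: Σx·y = 126, Σ1/x·y = 173/42.
Eliminating c: (10385/7056)·(row 1) − 6·(row 2) gives (940259/7056)·m = (10385/7056)·126 − 6·(173/42) = 9001/56, so m = 1134126/940259.
Then c = ((173/42) − 6·(1134126/940259))/(10385/7056) = -1991976/940259.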